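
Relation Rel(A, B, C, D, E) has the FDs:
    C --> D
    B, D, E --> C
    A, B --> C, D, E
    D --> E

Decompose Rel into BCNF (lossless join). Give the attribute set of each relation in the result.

Candidate key of the original relation: {A, B}.
In {A, B, C, D, E}, {C} is not a superkey ({C}⁺ restricted to this set is {C, D, E}), so split on C --> D, E into {C, D, E} and {A, B, C}.
In {C, D, E}, {D} is not a superkey ({D}⁺ restricted to this set is {D, E}), so split on D --> E into {D, E} and {C, D}.
{D, E}: every determinant is a superkey — BCNF.
{C, D}: every determinant is a superkey — BCNF.
{A, B, C}: every determinant is a superkey — BCNF.

{A, B, C}; {C, D}; {D, E}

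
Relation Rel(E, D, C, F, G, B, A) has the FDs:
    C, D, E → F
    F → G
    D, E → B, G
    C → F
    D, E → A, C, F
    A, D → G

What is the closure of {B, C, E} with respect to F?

Start with {B, C, E}.
C → F applies; add {F} → now {B, C, E, F}.
F → G applies; add {G} → now {B, C, E, F, G}.
No further FD applies.

{B, C, E, F, G}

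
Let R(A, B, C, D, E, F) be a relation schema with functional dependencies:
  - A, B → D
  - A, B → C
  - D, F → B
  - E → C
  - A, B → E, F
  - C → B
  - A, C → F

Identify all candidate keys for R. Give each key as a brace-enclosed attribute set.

{A, B}, {A, C}, {A, D, F}, {A, E}

{A} never appears on the right of any FD, so every key must include it.
{A, B}⁺ = {A, B, C, D, E, F}, which is every attribute, so {A, B} is a candidate key.
{A, C}⁺ = {A, B, C, D, E, F}, which is every attribute, so {A, C} is a candidate key.
{A, E}⁺ = {A, B, C, D, E, F}, which is every attribute, so {A, E} is a candidate key.
{A, D, F}⁺ = {A, B, C, D, E, F}, which is every attribute, so {A, D, F} is a candidate key.
Any other superkey properly contains one of these, so there are no further candidate keys.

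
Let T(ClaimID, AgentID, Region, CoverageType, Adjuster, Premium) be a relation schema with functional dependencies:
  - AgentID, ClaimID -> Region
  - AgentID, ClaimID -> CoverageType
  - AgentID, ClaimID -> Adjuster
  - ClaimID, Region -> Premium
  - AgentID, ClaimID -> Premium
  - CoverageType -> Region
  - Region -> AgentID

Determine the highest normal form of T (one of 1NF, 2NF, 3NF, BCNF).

Candidate keys: {AgentID, ClaimID}, {ClaimID, CoverageType}, {ClaimID, Region}. Prime attributes: {AgentID, ClaimID, CoverageType, Region}.
CoverageType -> Region: {CoverageType}⁺ = {AgentID, CoverageType, Region}, which is not all of the attributes, so the left side is not a superkey — BCNF is violated.
Since {Region} ⊆ prime attributes and every other non-superkey FD also has a prime right side, the schema is in 3NF.

3NF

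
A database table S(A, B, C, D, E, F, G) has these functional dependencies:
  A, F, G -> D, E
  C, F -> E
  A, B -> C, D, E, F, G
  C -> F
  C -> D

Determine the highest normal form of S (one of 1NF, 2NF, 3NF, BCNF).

Candidate key: {A, B}. Prime attributes: {A, B}.
For A, F, G -> D, E we have {A, F, G}⁺ = {A, D, E, F, G}; {A, F, G} is not a superkey, so BCNF fails.
A, F, G -> D, E has non-prime {D, E} on the right and a non-superkey on the left, so 3NF fails.
Checking every proper subset of each key, none determines a non-prime attribute — 2NF is satisfied.

2NF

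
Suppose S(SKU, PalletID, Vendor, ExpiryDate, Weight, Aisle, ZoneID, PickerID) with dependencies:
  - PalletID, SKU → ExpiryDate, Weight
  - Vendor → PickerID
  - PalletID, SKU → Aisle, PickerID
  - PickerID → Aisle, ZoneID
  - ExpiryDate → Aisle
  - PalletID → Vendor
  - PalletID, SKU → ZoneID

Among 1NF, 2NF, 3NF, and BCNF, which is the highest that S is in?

1NF

Candidate key: {PalletID, SKU}. Prime attributes: {PalletID, SKU}.
Vendor → PickerID breaks BCNF: {Vendor}⁺ = {Aisle, PickerID, Vendor, ZoneID}, so {Vendor} is not a superkey.
Because {PickerID} is non-prime and the left side of Vendor → PickerID is not a superkey, the relation is not in 3NF.
The proper key subset {PalletID} of {PalletID, SKU} determines non-prime {Aisle, PickerID, Vendor, ZoneID}, so the relation is not even in 2NF.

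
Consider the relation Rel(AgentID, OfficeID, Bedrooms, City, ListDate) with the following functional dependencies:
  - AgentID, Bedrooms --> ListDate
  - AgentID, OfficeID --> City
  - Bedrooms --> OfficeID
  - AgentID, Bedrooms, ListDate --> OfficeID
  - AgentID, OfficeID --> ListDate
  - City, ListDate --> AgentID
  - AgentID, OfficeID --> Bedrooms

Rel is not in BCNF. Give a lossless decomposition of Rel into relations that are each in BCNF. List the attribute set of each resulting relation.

Candidate keys of the original relation: {AgentID, Bedrooms}, {AgentID, OfficeID}, {Bedrooms, City, ListDate}, {City, ListDate, OfficeID}.
Within {AgentID, Bedrooms, City, ListDate, OfficeID}: {Bedrooms}⁺ ∩ {AgentID, Bedrooms, City, ListDate, OfficeID} = {Bedrooms, OfficeID}, not the whole set, so Bedrooms --> OfficeID violates BCNF; decompose into {Bedrooms, OfficeID} and {AgentID, Bedrooms, City, ListDate}.
{Bedrooms, OfficeID}: every determinant is a superkey — BCNF.
Within {AgentID, Bedrooms, City, ListDate}: {City, ListDate}⁺ ∩ {AgentID, Bedrooms, City, ListDate} = {AgentID, City, ListDate}, not the whole set, so City, ListDate --> AgentID violates BCNF; decompose into {AgentID, City, ListDate} and {Bedrooms, City, ListDate}.
{AgentID, City, ListDate}: every determinant is a superkey — BCNF.
{Bedrooms, City, ListDate}: every determinant is a superkey — BCNF.

{AgentID, City, ListDate}; {Bedrooms, City, ListDate}; {Bedrooms, OfficeID}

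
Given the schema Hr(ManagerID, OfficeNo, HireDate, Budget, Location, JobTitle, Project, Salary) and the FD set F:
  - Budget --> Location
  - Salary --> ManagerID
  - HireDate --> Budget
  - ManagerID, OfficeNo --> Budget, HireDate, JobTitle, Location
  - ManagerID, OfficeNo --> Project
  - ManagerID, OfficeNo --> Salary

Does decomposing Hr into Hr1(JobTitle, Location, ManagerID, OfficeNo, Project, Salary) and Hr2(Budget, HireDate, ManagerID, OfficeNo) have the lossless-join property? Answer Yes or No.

The shared attributes are {ManagerID, OfficeNo} and {ManagerID, OfficeNo}⁺ = {Budget, HireDate, JobTitle, Location, ManagerID, OfficeNo, Project, Salary}.
Since Hr1 ⊆ {Budget, HireDate, JobTitle, Location, ManagerID, OfficeNo, Project, Salary}, the intersection is a superkey of Hr1; the decomposition is lossless.

Yes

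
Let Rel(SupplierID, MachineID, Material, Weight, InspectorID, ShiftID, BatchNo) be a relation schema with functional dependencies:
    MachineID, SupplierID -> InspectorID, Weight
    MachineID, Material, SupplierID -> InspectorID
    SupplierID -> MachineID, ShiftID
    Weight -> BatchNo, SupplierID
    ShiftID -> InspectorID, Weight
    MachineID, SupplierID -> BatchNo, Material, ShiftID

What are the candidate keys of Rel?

{ShiftID}, {SupplierID}, {Weight}

{ShiftID}⁺ = {BatchNo, InspectorID, MachineID, Material, ShiftID, SupplierID, Weight}, which is every attribute, so {ShiftID} is a candidate key.
{SupplierID}⁺ = {BatchNo, InspectorID, MachineID, Material, ShiftID, SupplierID, Weight}, which is every attribute, so {SupplierID} is a candidate key.
{Weight}⁺ = {BatchNo, InspectorID, MachineID, Material, ShiftID, SupplierID, Weight}, which is every attribute, so {Weight} is a candidate key.
No proper subset of any of these is a key, and no other minimal superkey exists.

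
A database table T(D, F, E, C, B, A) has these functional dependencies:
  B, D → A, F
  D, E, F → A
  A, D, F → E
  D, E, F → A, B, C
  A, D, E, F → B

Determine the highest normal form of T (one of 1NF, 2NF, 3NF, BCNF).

BCNF

Candidate keys: {A, D, F}, {B, D}, {D, E, F}. Prime attributes: {A, B, D, E, F}.
Each dependency's left side is a superkey — BCNF holds.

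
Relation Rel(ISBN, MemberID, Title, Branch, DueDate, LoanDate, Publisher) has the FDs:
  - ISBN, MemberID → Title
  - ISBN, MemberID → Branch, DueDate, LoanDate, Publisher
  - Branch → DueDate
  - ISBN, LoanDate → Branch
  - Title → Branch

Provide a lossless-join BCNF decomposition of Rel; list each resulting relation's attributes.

Candidate key of the original relation: {ISBN, MemberID}.
In {Branch, DueDate, ISBN, LoanDate, MemberID, Publisher, Title}, {Branch} is not a superkey ({Branch}⁺ restricted to this set is {Branch, DueDate}), so split on Branch → DueDate into {Branch, DueDate} and {Branch, ISBN, LoanDate, MemberID, Publisher, Title}.
{Branch, DueDate}: every determinant is a superkey — BCNF.
In {Branch, ISBN, LoanDate, MemberID, Publisher, Title}, {ISBN, LoanDate} is not a superkey ({ISBN, LoanDate}⁺ restricted to this set is {Branch, ISBN, LoanDate}), so split on ISBN, LoanDate → Branch into {Branch, ISBN, LoanDate} and {ISBN, LoanDate, MemberID, Publisher, Title}.
{Branch, ISBN, LoanDate}: every determinant is a superkey — BCNF.
{ISBN, LoanDate, MemberID, Publisher, Title}: every determinant is a superkey — BCNF.

{Branch, DueDate}; {Branch, ISBN, LoanDate}; {ISBN, LoanDate, MemberID, Publisher, Title}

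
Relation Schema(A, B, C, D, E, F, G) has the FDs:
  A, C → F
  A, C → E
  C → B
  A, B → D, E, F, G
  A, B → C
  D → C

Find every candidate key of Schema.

No FD produces {A}, so it must be in every candidate key.
{A, B} is a candidate key since {A, B}⁺ = {A, B, C, D, E, F, G} covers every attribute.
{A, C} is a candidate key since {A, C}⁺ = {A, B, C, D, E, F, G} covers every attribute.
{A, D} is a candidate key since {A, D}⁺ = {A, B, C, D, E, F, G} covers every attribute.
These are minimal and exhaustive — every other superkey contains one of them.

{A, B}, {A, C}, {A, D}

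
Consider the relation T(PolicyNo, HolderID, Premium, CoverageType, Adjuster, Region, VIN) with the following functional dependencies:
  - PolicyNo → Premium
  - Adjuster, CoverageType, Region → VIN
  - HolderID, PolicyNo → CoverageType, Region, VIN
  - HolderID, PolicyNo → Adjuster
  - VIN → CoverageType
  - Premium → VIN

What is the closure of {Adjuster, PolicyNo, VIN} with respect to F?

{Adjuster, CoverageType, PolicyNo, Premium, VIN}

Start with {Adjuster, PolicyNo, VIN}.
PolicyNo → Premium applies; add {Premium} → now {Adjuster, PolicyNo, Premium, VIN}.
VIN → CoverageType applies; add {CoverageType} → now {Adjuster, CoverageType, PolicyNo, Premium, VIN}.
No further FD applies.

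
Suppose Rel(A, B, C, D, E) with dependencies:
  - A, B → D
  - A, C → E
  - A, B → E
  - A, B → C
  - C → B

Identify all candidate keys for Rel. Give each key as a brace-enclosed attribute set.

{A} never appears on the right of any FD, so every key must include it.
{A, B}⁺ = {A, B, C, D, E} — all of the relation — so {A, B} is a candidate key.
{A, C}⁺ = {A, B, C, D, E} — all of the relation — so {A, C} is a candidate key.
No proper subset of any of these is a key, and no other minimal superkey exists.

{A, B}, {A, C}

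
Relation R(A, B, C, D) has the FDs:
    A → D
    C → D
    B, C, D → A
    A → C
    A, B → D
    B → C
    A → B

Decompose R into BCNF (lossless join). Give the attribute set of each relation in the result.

Candidate keys of the original relation: {A}, {B}.
{A, B, C, D}: {C} determines {C, D} here but is not a superkey — split on C → D, giving {C, D} and {A, B, C}.
{C, D} is in BCNF.
{A, B, C} is in BCNF.

{A, B, C}; {C, D}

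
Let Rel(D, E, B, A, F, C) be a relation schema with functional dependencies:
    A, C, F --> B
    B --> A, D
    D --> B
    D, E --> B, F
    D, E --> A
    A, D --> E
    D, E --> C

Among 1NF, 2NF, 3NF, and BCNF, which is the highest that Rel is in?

Candidate keys: {A, C, F}, {B}, {D}. Prime attributes: {A, B, C, D, F}.
Every FD has a superkey on the left, so the relation is in BCNF.

BCNF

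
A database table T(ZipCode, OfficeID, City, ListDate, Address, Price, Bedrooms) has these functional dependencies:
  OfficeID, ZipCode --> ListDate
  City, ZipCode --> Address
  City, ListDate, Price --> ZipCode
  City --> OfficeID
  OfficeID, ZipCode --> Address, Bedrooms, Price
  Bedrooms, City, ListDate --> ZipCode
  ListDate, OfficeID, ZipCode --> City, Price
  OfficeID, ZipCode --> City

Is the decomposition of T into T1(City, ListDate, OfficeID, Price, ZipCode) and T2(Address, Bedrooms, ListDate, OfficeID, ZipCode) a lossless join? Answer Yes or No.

Yes

The shared attributes are {ListDate, OfficeID, ZipCode} and {ListDate, OfficeID, ZipCode}⁺ = {Address, Bedrooms, City, ListDate, OfficeID, Price, ZipCode}.
This includes all of T1, so the common attributes are a superkey of T1 — the join is lossless.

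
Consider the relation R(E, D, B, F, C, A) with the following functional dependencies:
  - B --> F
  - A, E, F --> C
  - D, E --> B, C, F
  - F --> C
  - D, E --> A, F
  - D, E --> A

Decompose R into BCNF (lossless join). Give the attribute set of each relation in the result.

{A, B, D, E}; {B, F}; {C, F}

Candidate key of the original relation: {D, E}.
{A, B, C, D, E, F}: {B} determines {B, C, F} here but is not a superkey — split on B --> C, F, giving {B, C, F} and {A, B, D, E}.
{B, C, F}: {F} determines {C, F} here but is not a superkey — split on F --> C, giving {C, F} and {B, F}.
{C, F} is in BCNF.
{B, F} is in BCNF.
{A, B, D, E} is in BCNF.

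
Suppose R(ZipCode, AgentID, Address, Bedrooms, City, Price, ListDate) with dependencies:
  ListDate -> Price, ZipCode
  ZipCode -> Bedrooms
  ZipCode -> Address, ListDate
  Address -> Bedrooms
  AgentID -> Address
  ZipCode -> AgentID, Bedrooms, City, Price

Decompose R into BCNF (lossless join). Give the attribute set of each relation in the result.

Candidate keys of the original relation: {ListDate}, {ZipCode}.
{Address, AgentID, Bedrooms, City, ListDate, Price, ZipCode}: {Address} determines {Address, Bedrooms} here but is not a superkey — split on Address -> Bedrooms, giving {Address, Bedrooms} and {Address, AgentID, City, ListDate, Price, ZipCode}.
{Address, Bedrooms} is in BCNF.
{Address, AgentID, City, ListDate, Price, ZipCode}: {AgentID} determines {Address, AgentID} here but is not a superkey — split on AgentID -> Address, giving {Address, AgentID} and {AgentID, City, ListDate, Price, ZipCode}.
{Address, AgentID} is in BCNF.
{AgentID, City, ListDate, Price, ZipCode} is in BCNF.

{Address, AgentID}; {Address, Bedrooms}; {AgentID, City, ListDate, Price, ZipCode}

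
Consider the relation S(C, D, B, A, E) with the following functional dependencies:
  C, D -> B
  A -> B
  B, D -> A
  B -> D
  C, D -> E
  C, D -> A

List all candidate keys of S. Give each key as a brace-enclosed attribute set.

No FD produces {C}, so it must be in every candidate key.
{A, C} is a candidate key since {A, C}⁺ = {A, B, C, D, E} covers every attribute.
{B, C} is a candidate key since {B, C}⁺ = {A, B, C, D, E} covers every attribute.
{C, D} is a candidate key since {C, D}⁺ = {A, B, C, D, E} covers every attribute.
Any other superkey properly contains one of these, so there are no further candidate keys.

{A, C}, {B, C}, {C, D}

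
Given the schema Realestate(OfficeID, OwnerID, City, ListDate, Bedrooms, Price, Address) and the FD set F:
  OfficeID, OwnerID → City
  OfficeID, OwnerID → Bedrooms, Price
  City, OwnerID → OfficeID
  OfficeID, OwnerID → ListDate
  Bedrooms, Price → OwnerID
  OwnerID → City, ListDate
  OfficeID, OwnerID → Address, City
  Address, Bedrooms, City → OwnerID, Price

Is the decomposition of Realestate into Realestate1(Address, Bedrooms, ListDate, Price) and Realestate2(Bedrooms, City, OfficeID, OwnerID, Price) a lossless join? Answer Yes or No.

Yes

Realestate1 ∩ Realestate2 = {Bedrooms, Price}; its closure under F is {Address, Bedrooms, City, ListDate, OfficeID, OwnerID, Price}.
Realestate1 is contained in that closure, so Realestate1 ∩ Realestate2 → Realestate1 holds and the join is lossless.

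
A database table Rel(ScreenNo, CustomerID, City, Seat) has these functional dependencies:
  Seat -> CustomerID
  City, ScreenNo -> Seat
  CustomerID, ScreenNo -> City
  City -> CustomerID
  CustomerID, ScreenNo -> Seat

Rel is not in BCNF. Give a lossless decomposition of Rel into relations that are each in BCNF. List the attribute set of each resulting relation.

Candidate keys of the original relation: {City, ScreenNo}, {CustomerID, ScreenNo}, {ScreenNo, Seat}.
{City, CustomerID, ScreenNo, Seat}: {Seat} determines {CustomerID, Seat} here but is not a superkey — split on Seat -> CustomerID, giving {CustomerID, Seat} and {City, ScreenNo, Seat}.
{CustomerID, Seat} is in BCNF.
{City, ScreenNo, Seat} is in BCNF.

{City, ScreenNo, Seat}; {CustomerID, Seat}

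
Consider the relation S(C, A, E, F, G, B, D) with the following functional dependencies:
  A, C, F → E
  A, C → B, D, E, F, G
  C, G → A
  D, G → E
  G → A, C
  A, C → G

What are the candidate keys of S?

{G}⁺ = {A, B, C, D, E, F, G} — all of the relation — so {G} is a candidate key.
{A, C}⁺ = {A, B, C, D, E, F, G} — all of the relation — so {A, C} is a candidate key.
These are minimal and exhaustive — every other superkey contains one of them.

{A, C}, {G}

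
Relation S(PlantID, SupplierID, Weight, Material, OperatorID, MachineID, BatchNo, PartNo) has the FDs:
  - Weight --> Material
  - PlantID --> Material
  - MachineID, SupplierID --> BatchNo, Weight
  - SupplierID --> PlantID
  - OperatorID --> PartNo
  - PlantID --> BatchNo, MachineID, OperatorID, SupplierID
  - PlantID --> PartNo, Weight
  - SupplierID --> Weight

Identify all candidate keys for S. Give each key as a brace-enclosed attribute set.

{PlantID}, {SupplierID}

{PlantID}⁺ = {BatchNo, MachineID, Material, OperatorID, PartNo, PlantID, SupplierID, Weight}, which is every attribute, so {PlantID} is a candidate key.
{SupplierID}⁺ = {BatchNo, MachineID, Material, OperatorID, PartNo, PlantID, SupplierID, Weight}, which is every attribute, so {SupplierID} is a candidate key.
These are minimal and exhaustive — every other superkey contains one of them.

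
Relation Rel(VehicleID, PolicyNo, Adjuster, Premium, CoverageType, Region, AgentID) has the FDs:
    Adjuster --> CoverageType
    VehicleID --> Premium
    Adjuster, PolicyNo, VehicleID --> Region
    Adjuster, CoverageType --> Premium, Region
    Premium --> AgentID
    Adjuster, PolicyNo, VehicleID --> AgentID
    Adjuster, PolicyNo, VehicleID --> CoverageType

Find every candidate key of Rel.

{Adjuster, PolicyNo, VehicleID} never appear on the right of any FD, so every key must include all of them.
{Adjuster, PolicyNo, VehicleID}⁺ = {Adjuster, AgentID, CoverageType, PolicyNo, Premium, Region, VehicleID} — all of the relation — so {Adjuster, PolicyNo, VehicleID} is a candidate key.
No other minimal set has full closure, so this is the only candidate key.

{Adjuster, PolicyNo, VehicleID}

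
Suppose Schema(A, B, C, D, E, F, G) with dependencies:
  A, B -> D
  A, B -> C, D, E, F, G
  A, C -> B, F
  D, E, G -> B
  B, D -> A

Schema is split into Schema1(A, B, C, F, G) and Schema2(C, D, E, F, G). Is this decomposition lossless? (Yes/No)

No

Common attributes: {C, F, G}; their closure is {C, F, G}.
The closure covers neither Schema1 nor Schema2 entirely; the join is not lossless.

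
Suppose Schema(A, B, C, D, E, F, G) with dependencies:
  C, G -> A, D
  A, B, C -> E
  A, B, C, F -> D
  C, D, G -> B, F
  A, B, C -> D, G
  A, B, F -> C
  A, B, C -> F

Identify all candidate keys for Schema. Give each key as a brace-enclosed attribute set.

{C, G}⁺ = {A, B, C, D, E, F, G}, which is every attribute, so {C, G} is a candidate key.
{A, B, C}⁺ = {A, B, C, D, E, F, G}, which is every attribute, so {A, B, C} is a candidate key.
{A, B, F}⁺ = {A, B, C, D, E, F, G}, which is every attribute, so {A, B, F} is a candidate key.
These are minimal and exhaustive — every other superkey contains one of them.

{A, B, C}, {A, B, F}, {C, G}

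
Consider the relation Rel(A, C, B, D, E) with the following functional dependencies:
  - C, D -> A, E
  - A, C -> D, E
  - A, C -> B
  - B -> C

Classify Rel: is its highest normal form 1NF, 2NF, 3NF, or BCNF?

Candidate keys: {A, B}, {A, C}, {B, D}, {C, D}. Prime attributes: {A, B, C, D}.
B -> C: {B}⁺ = {B, C}, which is not all of the attributes, so the left side is not a superkey — BCNF is violated.
Its right-hand attributes {C} are all prime, as are those of every other non-superkey FD — the relation is in 3NF.

3NF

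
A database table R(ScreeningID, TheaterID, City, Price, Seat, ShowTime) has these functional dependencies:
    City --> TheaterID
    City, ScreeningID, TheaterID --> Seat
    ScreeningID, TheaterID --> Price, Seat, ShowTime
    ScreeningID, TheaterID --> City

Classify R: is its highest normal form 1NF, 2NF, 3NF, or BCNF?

Candidate keys: {City, ScreeningID}, {ScreeningID, TheaterID}. Prime attributes: {City, ScreeningID, TheaterID}.
For City --> TheaterID we have {City}⁺ = {City, TheaterID}; {City} is not a superkey, so BCNF fails.
Its right-hand attributes {TheaterID} are all prime, as are those of every other non-superkey FD — the relation is in 3NF.

3NF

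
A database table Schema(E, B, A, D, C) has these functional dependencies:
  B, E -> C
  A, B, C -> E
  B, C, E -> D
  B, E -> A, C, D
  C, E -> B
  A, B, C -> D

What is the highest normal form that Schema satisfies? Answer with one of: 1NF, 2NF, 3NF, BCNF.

BCNF

Candidate keys: {A, B, C}, {B, E}, {C, E}. Prime attributes: {A, B, C, E}.
Each dependency's left side is a superkey — BCNF holds.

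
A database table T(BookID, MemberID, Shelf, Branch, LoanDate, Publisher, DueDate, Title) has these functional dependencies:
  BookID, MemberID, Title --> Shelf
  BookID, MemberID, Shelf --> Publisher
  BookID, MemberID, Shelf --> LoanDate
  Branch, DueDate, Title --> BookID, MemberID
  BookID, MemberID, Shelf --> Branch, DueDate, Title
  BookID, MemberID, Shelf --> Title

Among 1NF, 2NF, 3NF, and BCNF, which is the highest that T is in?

Candidate keys: {BookID, MemberID, Shelf}, {BookID, MemberID, Title}, {Branch, DueDate, Title}. Prime attributes: {BookID, Branch, DueDate, MemberID, Shelf, Title}.
Each dependency's left side is a superkey — BCNF holds.

BCNF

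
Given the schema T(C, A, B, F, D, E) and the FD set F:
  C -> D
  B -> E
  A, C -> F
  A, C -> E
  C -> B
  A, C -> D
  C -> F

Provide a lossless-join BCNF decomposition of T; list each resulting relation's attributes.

Candidate key of the original relation: {A, C}.
In {A, B, C, D, E, F}, {C} is not a superkey ({C}⁺ restricted to this set is {B, C, D, E, F}), so split on C -> B, D, E, F into {B, C, D, E, F} and {A, C}.
In {B, C, D, E, F}, {B} is not a superkey ({B}⁺ restricted to this set is {B, E}), so split on B -> E into {B, E} and {B, C, D, F}.
{B, E} has no BCNF violation.
{B, C, D, F} has no BCNF violation.
{A, C} has no BCNF violation.

{A, C}; {B, C, D, F}; {B, E}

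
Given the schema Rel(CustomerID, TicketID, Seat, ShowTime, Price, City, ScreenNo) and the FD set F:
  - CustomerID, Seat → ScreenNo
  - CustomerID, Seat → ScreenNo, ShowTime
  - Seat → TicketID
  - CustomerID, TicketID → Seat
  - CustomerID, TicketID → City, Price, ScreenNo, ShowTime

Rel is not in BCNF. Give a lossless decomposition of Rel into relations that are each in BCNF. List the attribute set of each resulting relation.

Candidate keys of the original relation: {CustomerID, Seat}, {CustomerID, TicketID}.
In {City, CustomerID, Price, ScreenNo, Seat, ShowTime, TicketID}, {Seat} is not a superkey ({Seat}⁺ restricted to this set is {Seat, TicketID}), so split on Seat → TicketID into {Seat, TicketID} and {City, CustomerID, Price, ScreenNo, Seat, ShowTime}.
{Seat, TicketID}: every determinant is a superkey — BCNF.
{City, CustomerID, Price, ScreenNo, Seat, ShowTime}: every determinant is a superkey — BCNF.

{City, CustomerID, Price, ScreenNo, Seat, ShowTime}; {Seat, TicketID}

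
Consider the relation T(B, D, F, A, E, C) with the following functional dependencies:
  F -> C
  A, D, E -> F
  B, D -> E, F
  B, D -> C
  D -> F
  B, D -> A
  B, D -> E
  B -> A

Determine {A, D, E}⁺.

Start with {A, D, E}.
A, D, E -> F applies; add {F} → now {A, D, E, F}.
F -> C applies; add {C} → now {A, C, D, E, F}.
No further FD applies.

{A, C, D, E, F}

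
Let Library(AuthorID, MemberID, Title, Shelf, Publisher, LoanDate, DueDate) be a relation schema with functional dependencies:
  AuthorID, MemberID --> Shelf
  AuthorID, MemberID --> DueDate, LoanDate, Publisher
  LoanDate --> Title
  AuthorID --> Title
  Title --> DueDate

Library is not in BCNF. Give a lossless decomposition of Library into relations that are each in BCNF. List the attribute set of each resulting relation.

{AuthorID, LoanDate, MemberID, Publisher, Shelf}; {DueDate, Title}; {LoanDate, Title}

Candidate key of the original relation: {AuthorID, MemberID}.
In {AuthorID, DueDate, LoanDate, MemberID, Publisher, Shelf, Title}, {LoanDate} is not a superkey ({LoanDate}⁺ restricted to this set is {DueDate, LoanDate, Title}), so split on LoanDate --> DueDate, Title into {DueDate, LoanDate, Title} and {AuthorID, LoanDate, MemberID, Publisher, Shelf}.
In {DueDate, LoanDate, Title}, {Title} is not a superkey ({Title}⁺ restricted to this set is {DueDate, Title}), so split on Title --> DueDate into {DueDate, Title} and {LoanDate, Title}.
{DueDate, Title} is in BCNF.
{LoanDate, Title} is in BCNF.
{AuthorID, LoanDate, MemberID, Publisher, Shelf} is in BCNF.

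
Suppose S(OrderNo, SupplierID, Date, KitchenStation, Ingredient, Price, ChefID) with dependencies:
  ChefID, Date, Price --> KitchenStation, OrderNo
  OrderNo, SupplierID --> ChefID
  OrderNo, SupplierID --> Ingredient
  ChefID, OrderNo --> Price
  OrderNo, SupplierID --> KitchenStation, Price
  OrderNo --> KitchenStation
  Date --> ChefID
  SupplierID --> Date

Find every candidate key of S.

{OrderNo, SupplierID}, {Price, SupplierID}

No FD produces {SupplierID}, so it must be in every candidate key.
Closure of {OrderNo, SupplierID} is {ChefID, Date, Ingredient, KitchenStation, OrderNo, Price, SupplierID}, the whole schema; {OrderNo, SupplierID} is a candidate key.
Closure of {Price, SupplierID} is {ChefID, Date, Ingredient, KitchenStation, OrderNo, Price, SupplierID}, the whole schema; {Price, SupplierID} is a candidate key.
Any other superkey properly contains one of these, so there are no further candidate keys.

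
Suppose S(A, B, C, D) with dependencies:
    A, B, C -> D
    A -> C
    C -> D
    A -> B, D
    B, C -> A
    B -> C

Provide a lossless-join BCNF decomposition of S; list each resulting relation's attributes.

{A, B, C}; {C, D}

Candidate keys of the original relation: {A}, {B}.
Within {A, B, C, D}: {C}⁺ ∩ {A, B, C, D} = {C, D}, not the whole set, so C -> D violates BCNF; decompose into {C, D} and {A, B, C}.
{C, D} has no BCNF violation.
{A, B, C} has no BCNF violation.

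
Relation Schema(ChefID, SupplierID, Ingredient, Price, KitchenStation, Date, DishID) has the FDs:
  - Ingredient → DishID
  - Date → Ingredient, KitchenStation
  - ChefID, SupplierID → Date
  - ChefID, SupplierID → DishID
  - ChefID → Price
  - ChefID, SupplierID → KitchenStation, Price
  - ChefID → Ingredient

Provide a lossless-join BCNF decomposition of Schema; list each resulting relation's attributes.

Candidate key of the original relation: {ChefID, SupplierID}.
{ChefID, Date, DishID, Ingredient, KitchenStation, Price, SupplierID}: {Ingredient} determines {DishID, Ingredient} here but is not a superkey — split on Ingredient → DishID, giving {DishID, Ingredient} and {ChefID, Date, Ingredient, KitchenStation, Price, SupplierID}.
{DishID, Ingredient} has no BCNF violation.
{ChefID, Date, Ingredient, KitchenStation, Price, SupplierID}: {Date} determines {Date, Ingredient, KitchenStation} here but is not a superkey — split on Date → Ingredient, KitchenStation, giving {Date, Ingredient, KitchenStation} and {ChefID, Date, Price, SupplierID}.
{Date, Ingredient, KitchenStation} has no BCNF violation.
{ChefID, Date, Price, SupplierID}: {ChefID} determines {ChefID, Price} here but is not a superkey — split on ChefID → Price, giving {ChefID, Price} and {ChefID, Date, SupplierID}.
{ChefID, Price} has no BCNF violation.
{ChefID, Date, SupplierID} has no BCNF violation.

{ChefID, Date, SupplierID}; {ChefID, Price}; {Date, Ingredient, KitchenStation}; {DishID, Ingredient}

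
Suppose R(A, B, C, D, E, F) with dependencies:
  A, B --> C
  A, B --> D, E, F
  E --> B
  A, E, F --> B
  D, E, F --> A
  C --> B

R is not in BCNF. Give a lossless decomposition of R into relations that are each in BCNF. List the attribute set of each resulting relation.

Candidate keys of the original relation: {A, B}, {A, C}, {A, E}, {D, E, F}.
In {A, B, C, D, E, F}, {E} is not a superkey ({E}⁺ restricted to this set is {B, E}), so split on E --> B into {B, E} and {A, C, D, E, F}.
{B, E}: every determinant is a superkey — BCNF.
{A, C, D, E, F}: every determinant is a superkey — BCNF.

{A, C, D, E, F}; {B, E}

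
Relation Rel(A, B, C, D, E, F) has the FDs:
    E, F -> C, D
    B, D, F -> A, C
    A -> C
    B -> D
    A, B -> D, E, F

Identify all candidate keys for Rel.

Attributes never on any right-hand side: {B} — every candidate key must contain it.
Closure of {A, B} is {A, B, C, D, E, F}, the whole schema; {A, B} is a candidate key.
Closure of {B, F} is {A, B, C, D, E, F}, the whole schema; {B, F} is a candidate key.
Any other superkey properly contains one of these, so there are no further candidate keys.

{A, B}, {B, F}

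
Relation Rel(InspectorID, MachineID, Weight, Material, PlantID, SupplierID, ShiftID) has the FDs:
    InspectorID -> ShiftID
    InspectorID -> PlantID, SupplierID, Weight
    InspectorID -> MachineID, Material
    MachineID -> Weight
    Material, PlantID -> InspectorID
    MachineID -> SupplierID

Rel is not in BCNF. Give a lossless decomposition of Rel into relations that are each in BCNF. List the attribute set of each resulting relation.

{InspectorID, MachineID, Material, PlantID, ShiftID}; {MachineID, SupplierID, Weight}

Candidate keys of the original relation: {InspectorID}, {Material, PlantID}.
Within {InspectorID, MachineID, Material, PlantID, ShiftID, SupplierID, Weight}: {MachineID}⁺ ∩ {InspectorID, MachineID, Material, PlantID, ShiftID, SupplierID, Weight} = {MachineID, SupplierID, Weight}, not the whole set, so MachineID -> SupplierID, Weight violates BCNF; decompose into {MachineID, SupplierID, Weight} and {InspectorID, MachineID, Material, PlantID, ShiftID}.
{MachineID, SupplierID, Weight} has no BCNF violation.
{InspectorID, MachineID, Material, PlantID, ShiftID} has no BCNF violation.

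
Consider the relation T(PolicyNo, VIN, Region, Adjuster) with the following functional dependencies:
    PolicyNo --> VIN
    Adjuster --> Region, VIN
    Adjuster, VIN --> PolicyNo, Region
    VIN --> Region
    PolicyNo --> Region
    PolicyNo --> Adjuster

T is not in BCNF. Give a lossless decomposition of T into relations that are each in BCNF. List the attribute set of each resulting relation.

{Adjuster, PolicyNo, VIN}; {Region, VIN}

Candidate keys of the original relation: {Adjuster}, {PolicyNo}.
{Adjuster, PolicyNo, Region, VIN}: {VIN} determines {Region, VIN} here but is not a superkey — split on VIN --> Region, giving {Region, VIN} and {Adjuster, PolicyNo, VIN}.
{Region, VIN} is in BCNF.
{Adjuster, PolicyNo, VIN} is in BCNF.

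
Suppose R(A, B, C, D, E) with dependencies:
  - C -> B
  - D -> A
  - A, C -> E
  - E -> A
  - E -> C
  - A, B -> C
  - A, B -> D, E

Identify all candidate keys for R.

{A, B}, {A, C}, {B, D}, {C, D}, {E}

{E}⁺ = {A, B, C, D, E} — all of the relation — so {E} is a candidate key.
{A, B}⁺ = {A, B, C, D, E} — all of the relation — so {A, B} is a candidate key.
{A, C}⁺ = {A, B, C, D, E} — all of the relation — so {A, C} is a candidate key.
{B, D}⁺ = {A, B, C, D, E} — all of the relation — so {B, D} is a candidate key.
{C, D}⁺ = {A, B, C, D, E} — all of the relation — so {C, D} is a candidate key.
These are minimal and exhaustive — every other superkey contains one of them.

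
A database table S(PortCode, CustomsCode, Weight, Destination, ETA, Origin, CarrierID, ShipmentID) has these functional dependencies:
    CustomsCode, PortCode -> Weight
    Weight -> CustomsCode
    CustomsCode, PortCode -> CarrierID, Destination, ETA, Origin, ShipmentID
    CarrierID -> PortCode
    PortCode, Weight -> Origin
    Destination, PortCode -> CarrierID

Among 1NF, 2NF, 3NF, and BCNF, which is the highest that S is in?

3NF

Candidate keys: {CarrierID, CustomsCode}, {CarrierID, Weight}, {CustomsCode, PortCode}, {PortCode, Weight}. Prime attributes: {CarrierID, CustomsCode, PortCode, Weight}.
Weight -> CustomsCode: {Weight}⁺ = {CustomsCode, Weight}, which is not all of the attributes, so the left side is not a superkey — BCNF is violated.
Its right-hand attributes {CustomsCode} are all prime, as are those of every other non-superkey FD — the relation is in 3NF.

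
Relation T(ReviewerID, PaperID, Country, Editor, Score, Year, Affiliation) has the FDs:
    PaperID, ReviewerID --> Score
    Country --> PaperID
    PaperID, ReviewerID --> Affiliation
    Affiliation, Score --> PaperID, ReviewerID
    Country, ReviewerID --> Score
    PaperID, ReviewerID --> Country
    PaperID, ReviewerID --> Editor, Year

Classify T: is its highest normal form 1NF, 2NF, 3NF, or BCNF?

Candidate keys: {Affiliation, Score}, {Country, ReviewerID}, {PaperID, ReviewerID}. Prime attributes: {Affiliation, Country, PaperID, ReviewerID, Score}.
For Country --> PaperID we have {Country}⁺ = {Country, PaperID}; {Country} is not a superkey, so BCNF fails.
But every attribute on its right side ({PaperID}) is prime, and the same holds for every other non-superkey FD, so 3NF still holds.

3NF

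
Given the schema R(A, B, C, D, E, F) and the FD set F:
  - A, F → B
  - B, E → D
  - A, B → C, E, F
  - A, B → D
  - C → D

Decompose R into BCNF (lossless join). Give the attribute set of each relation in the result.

Candidate keys of the original relation: {A, B}, {A, F}.
{A, B, C, D, E, F}: {B, E} determines {B, D, E} here but is not a superkey — split on B, E → D, giving {B, D, E} and {A, B, C, E, F}.
{B, D, E} has no BCNF violation.
{A, B, C, E, F} has no BCNF violation.

{A, B, C, E, F}; {B, D, E}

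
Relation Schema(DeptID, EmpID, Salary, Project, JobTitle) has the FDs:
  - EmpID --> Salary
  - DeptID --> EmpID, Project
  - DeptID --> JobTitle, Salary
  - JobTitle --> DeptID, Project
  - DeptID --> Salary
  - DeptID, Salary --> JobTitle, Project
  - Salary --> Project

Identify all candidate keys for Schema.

Closure of {DeptID} is {DeptID, EmpID, JobTitle, Project, Salary}, the whole schema; {DeptID} is a candidate key.
Closure of {JobTitle} is {DeptID, EmpID, JobTitle, Project, Salary}, the whole schema; {JobTitle} is a candidate key.
Any other superkey properly contains one of these, so there are no further candidate keys.

{DeptID}, {JobTitle}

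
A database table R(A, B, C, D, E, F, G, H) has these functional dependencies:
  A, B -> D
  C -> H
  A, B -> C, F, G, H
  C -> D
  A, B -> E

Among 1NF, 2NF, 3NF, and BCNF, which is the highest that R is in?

Candidate key: {A, B}. Prime attributes: {A, B}.
C -> H: {C}⁺ = {C, D, H}, which is not all of the attributes, so the left side is not a superkey — BCNF is violated.
C -> H determines the non-prime attribute {H} from a non-superkey — 3NF is violated.
No non-prime attribute depends on a proper subset of any candidate key, so 2NF holds.

2NF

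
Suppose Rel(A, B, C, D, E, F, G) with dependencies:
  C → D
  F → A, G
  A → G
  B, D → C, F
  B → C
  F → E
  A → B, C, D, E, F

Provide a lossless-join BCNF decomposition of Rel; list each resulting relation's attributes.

Candidate keys of the original relation: {A}, {B}, {F}.
In {A, B, C, D, E, F, G}, {C} is not a superkey ({C}⁺ restricted to this set is {C, D}), so split on C → D into {C, D} and {A, B, C, E, F, G}.
{C, D} is in BCNF.
{A, B, C, E, F, G} is in BCNF.

{A, B, C, E, F, G}; {C, D}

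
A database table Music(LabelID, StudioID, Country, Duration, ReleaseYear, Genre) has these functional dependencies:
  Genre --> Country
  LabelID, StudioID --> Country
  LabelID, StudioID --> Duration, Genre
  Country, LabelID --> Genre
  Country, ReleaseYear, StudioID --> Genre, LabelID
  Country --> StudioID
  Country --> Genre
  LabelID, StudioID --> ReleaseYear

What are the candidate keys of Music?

{Country, LabelID}, {Country, ReleaseYear}, {Genre, LabelID}, {Genre, ReleaseYear}, {LabelID, StudioID}

{Country, LabelID}⁺ = {Country, Duration, Genre, LabelID, ReleaseYear, StudioID}, which is every attribute, so {Country, LabelID} is a candidate key.
{Country, ReleaseYear}⁺ = {Country, Duration, Genre, LabelID, ReleaseYear, StudioID}, which is every attribute, so {Country, ReleaseYear} is a candidate key.
{Genre, LabelID}⁺ = {Country, Duration, Genre, LabelID, ReleaseYear, StudioID}, which is every attribute, so {Genre, LabelID} is a candidate key.
{Genre, ReleaseYear}⁺ = {Country, Duration, Genre, LabelID, ReleaseYear, StudioID}, which is every attribute, so {Genre, ReleaseYear} is a candidate key.
{LabelID, StudioID}⁺ = {Country, Duration, Genre, LabelID, ReleaseYear, StudioID}, which is every attribute, so {LabelID, StudioID} is a candidate key.
No proper subset of any of these is a key, and no other minimal superkey exists.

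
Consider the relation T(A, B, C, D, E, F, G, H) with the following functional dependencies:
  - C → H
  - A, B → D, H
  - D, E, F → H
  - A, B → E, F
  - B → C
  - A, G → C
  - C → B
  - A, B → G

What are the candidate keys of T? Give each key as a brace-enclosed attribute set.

{A, B}, {A, C}, {A, G}

Attributes never on any right-hand side: {A} — every candidate key must contain it.
{A, B}⁺ = {A, B, C, D, E, F, G, H} — all of the relation — so {A, B} is a candidate key.
{A, C}⁺ = {A, B, C, D, E, F, G, H} — all of the relation — so {A, C} is a candidate key.
{A, G}⁺ = {A, B, C, D, E, F, G, H} — all of the relation — so {A, G} is a candidate key.
No proper subset of any of these is a key, and no other minimal superkey exists.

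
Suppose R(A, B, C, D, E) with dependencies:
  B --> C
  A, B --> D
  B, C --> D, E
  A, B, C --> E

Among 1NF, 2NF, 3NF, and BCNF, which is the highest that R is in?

Candidate key: {A, B}. Prime attributes: {A, B}.
B --> C: {B}⁺ = {B, C, D, E}, which is not all of the attributes, so the left side is not a superkey — BCNF is violated.
B --> C determines the non-prime attribute {C} from a non-superkey — 3NF is violated.
{B} is a proper subset of the key {A, B}, and {B}⁺ contains the non-prime attributes {C, D, E} — a partial dependency, so 2NF is violated.

1NF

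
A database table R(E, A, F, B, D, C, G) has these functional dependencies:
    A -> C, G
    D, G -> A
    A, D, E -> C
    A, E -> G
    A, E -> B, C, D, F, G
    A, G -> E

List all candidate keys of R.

{A}, {D, G}

{A} is a candidate key since {A}⁺ = {A, B, C, D, E, F, G} covers every attribute.
{D, G} is a candidate key since {D, G}⁺ = {A, B, C, D, E, F, G} covers every attribute.
These are minimal and exhaustive — every other superkey contains one of them.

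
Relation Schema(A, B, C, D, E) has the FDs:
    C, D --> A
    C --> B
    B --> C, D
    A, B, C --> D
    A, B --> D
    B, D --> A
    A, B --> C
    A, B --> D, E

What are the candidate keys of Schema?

Closure of {B} is {A, B, C, D, E}, the whole schema; {B} is a candidate key.
Closure of {C} is {A, B, C, D, E}, the whole schema; {C} is a candidate key.
Any other superkey properly contains one of these, so there are no further candidate keys.

{B}, {C}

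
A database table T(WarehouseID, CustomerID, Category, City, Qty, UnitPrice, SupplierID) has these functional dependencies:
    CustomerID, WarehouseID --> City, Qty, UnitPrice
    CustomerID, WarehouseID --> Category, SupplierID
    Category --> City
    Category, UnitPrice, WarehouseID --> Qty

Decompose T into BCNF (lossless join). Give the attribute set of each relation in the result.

{Category, City}; {Category, CustomerID, SupplierID, UnitPrice, WarehouseID}; {Category, Qty, UnitPrice, WarehouseID}

Candidate key of the original relation: {CustomerID, WarehouseID}.
{Category, City, CustomerID, Qty, SupplierID, UnitPrice, WarehouseID}: {Category} determines {Category, City} here but is not a superkey — split on Category --> City, giving {Category, City} and {Category, CustomerID, Qty, SupplierID, UnitPrice, WarehouseID}.
{Category, City} is in BCNF.
{Category, CustomerID, Qty, SupplierID, UnitPrice, WarehouseID}: {Category, UnitPrice, WarehouseID} determines {Category, Qty, UnitPrice, WarehouseID} here but is not a superkey — split on Category, UnitPrice, WarehouseID --> Qty, giving {Category, Qty, UnitPrice, WarehouseID} and {Category, CustomerID, SupplierID, UnitPrice, WarehouseID}.
{Category, Qty, UnitPrice, WarehouseID} is in BCNF.
{Category, CustomerID, SupplierID, UnitPrice, WarehouseID} is in BCNF.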